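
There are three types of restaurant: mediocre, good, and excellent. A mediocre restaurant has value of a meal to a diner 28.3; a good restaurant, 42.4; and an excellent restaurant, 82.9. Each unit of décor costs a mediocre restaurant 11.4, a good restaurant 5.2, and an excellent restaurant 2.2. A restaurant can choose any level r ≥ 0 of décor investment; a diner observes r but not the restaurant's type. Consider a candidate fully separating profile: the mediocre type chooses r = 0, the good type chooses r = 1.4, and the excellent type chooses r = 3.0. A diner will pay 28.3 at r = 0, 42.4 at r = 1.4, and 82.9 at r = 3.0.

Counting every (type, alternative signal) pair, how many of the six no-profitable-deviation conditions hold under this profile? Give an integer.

Mediocre (own payoff 28.3): to r=1.4 gives 42.4 − 11.4×1.4 = 26.44 → no gain ✓; to r=3.0 gives 82.9 − 11.4×3.0 = 48.7 → profitable ✗.
Good (own payoff 42.4 − 5.2×1.4 = 35.12): to r=0 gives 28.3 → no gain ✓; to r=3.0 gives 82.9 − 5.2×3.0 = 67.3 → profitable ✗.
Excellent (own payoff 82.9 − 2.2×3.0 = 76.3): to r=0 gives 28.3 → no gain ✓; to r=1.4 gives 42.4 − 2.2×1.4 = 39.32 → no gain ✓.
4 of the 6 constraints hold; not an equilibrium.

4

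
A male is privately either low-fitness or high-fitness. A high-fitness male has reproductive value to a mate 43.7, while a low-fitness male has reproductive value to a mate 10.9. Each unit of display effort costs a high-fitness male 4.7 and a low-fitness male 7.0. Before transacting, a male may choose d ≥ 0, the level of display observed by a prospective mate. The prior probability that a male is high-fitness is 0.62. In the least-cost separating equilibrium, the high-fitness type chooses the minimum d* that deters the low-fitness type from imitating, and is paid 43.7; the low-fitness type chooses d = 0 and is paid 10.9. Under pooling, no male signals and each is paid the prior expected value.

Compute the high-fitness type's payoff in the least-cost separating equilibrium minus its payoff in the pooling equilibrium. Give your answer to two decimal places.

-9.56

Least-cost separating signal: d* solves 10.9 = 43.7 − 7.0·d*, so d* = (43.7 − 10.9)/7.0 ≈ 4.6857.
High-fitness type's separating payoff: 43.7 − 4.7 × d* = 43.7 − 4.7 × (43.7 − 10.9)/7.0 = 43.7 − 154.16/7.0 ≈ 21.6771.
Pooling payoff: 0.62 × 43.7 + 0.38 × 10.9 = 31.236.
Difference: 21.6771 − 31.236 = -9.5589, i.e. -9.56 to two decimal places.
The high-fitness type would prefer the pooling outcome.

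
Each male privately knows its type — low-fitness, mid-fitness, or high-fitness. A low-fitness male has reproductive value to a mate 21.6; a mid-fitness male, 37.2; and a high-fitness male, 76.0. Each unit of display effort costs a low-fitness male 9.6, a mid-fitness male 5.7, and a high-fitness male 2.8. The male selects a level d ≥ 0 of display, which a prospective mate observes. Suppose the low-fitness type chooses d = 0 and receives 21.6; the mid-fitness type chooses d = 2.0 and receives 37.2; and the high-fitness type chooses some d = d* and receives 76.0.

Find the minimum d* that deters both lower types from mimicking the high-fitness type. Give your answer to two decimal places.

Mid-fitness type (on-path payoff 37.2 − 5.7×2.0 = 25.8) won't mimic when 25.8 ≥ 76.0 − 5.7·d*, i.e. d* ≥ 8.81.
Low-fitness type (on-path payoff 21.6) won't mimic when 21.6 ≥ 76.0 − 9.6·d*, i.e. d* ≥ 5.67.
Both must hold, so d* = max(5.67, 8.81) = 8.81. The mid-fitness type's constraint binds.

8.81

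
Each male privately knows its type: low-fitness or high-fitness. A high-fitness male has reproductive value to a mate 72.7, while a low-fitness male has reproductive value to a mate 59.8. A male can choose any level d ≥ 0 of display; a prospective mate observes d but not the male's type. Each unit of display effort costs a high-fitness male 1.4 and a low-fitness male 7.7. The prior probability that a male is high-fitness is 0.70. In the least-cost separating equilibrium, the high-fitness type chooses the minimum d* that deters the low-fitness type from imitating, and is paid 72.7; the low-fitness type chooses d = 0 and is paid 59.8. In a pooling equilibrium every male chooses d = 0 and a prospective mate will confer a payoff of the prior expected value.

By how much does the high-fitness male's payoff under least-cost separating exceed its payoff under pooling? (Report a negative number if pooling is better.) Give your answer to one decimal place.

Least-cost separating signal: d* solves 59.8 = 72.7 − 7.7·d*, so d* = (72.7 − 59.8)/7.7 ≈ 1.6753.
High-fitness type's separating payoff: 72.7 − 1.4 × d* = 72.7 − 1.4 × (72.7 − 59.8)/7.7 = 72.7 − 18.06/7.7 ≈ 70.355.
Pooling payoff: 0.70 × 72.7 + 0.30 × 59.8 = 68.83.
Difference: 70.355 − 68.83 = 1.525, i.e. 1.5 to one decimal place.
The high-fitness type prefers to separate.

1.5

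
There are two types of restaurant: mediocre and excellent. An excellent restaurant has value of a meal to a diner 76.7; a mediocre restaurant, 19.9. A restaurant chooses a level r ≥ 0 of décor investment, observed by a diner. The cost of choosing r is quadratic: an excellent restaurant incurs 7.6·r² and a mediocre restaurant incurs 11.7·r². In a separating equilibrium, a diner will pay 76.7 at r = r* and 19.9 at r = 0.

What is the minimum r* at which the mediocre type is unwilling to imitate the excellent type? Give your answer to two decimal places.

2.20

The mediocre type at r = 0 receives 19.9; imitating at r* yields 76.7 − 11.7·r*².
Indifference: 19.9 = 76.7 − 11.7·r*², so r*² = (76.7 − 19.9) / 11.7 ≈ 4.8547.
r* = √4.8547 ≈ 2.20.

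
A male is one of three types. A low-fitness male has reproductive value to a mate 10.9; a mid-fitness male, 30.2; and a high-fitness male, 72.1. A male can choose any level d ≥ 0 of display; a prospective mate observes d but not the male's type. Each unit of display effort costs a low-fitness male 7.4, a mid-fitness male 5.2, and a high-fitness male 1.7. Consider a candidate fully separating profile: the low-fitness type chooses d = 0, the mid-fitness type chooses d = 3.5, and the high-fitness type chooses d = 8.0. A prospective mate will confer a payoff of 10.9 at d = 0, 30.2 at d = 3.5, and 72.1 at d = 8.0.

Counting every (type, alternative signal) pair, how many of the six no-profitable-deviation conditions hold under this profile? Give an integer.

4

High-fitness (own payoff 72.1 − 1.7×8.0 = 58.5): to d=0 gives 10.9 → no gain ✓; to d=3.5 gives 30.2 − 1.7×3.5 = 24.25 → no gain ✓.
Low-fitness (own payoff 10.9): to d=3.5 gives 30.2 − 7.4×3.5 = 4.3 → no gain ✓; to d=8.0 gives 72.1 − 7.4×8.0 = 12.9 → profitable ✗.
Mid-fitness (own payoff 30.2 − 5.2×3.5 = 12): to d=0 gives 10.9 → no gain ✓; to d=8.0 gives 72.1 − 5.2×8.0 = 30.5 → profitable ✗.
4 of the 6 constraints hold; not an equilibrium.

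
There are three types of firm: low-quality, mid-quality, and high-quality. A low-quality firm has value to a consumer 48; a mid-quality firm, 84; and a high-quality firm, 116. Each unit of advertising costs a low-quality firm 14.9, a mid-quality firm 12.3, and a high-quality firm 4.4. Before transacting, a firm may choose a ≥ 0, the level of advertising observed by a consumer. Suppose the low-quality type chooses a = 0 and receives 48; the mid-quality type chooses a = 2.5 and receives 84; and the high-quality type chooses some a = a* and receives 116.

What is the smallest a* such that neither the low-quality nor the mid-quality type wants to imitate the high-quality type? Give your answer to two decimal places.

Mid-quality type (on-path payoff 84 − 12.3×2.5 = 53.25) won't mimic when 53.25 ≥ 116 − 12.3·a*, i.e. a* ≥ 5.10.
Low-quality type (on-path payoff 48) won't mimic when 48 ≥ 116 − 14.9·a*, i.e. a* ≥ 4.56.
Both must hold, so a* = max(4.56, 5.10) = 5.10. The mid-quality type's constraint binds.

5.10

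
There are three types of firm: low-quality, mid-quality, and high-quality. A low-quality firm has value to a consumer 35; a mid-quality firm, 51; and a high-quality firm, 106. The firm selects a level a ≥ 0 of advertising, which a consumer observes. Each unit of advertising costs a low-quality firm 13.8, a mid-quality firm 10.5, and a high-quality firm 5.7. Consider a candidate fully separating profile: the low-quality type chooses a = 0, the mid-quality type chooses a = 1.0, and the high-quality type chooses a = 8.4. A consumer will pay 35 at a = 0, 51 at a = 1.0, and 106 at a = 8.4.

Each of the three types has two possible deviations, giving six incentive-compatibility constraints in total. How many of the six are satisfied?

High-quality (own payoff 106 − 5.7×8.4 = 58.12): to a=0 gives 35 → no gain ✓; to a=1.0 gives 51 − 5.7×1.0 = 45.3 → no gain ✓.
Low-quality (own payoff 35): to a=1.0 gives 51 − 13.8×1.0 = 37.2 → profitable ✗; to a=8.4 gives 106 − 13.8×8.4 = -9.92 → no gain ✓.
Mid-quality (own payoff 51 − 10.5×1.0 = 40.5): to a=0 gives 35 → no gain ✓; to a=8.4 gives 106 − 10.5×8.4 = 17.8 → no gain ✓.
5 of the 6 constraints hold; not an equilibrium.

5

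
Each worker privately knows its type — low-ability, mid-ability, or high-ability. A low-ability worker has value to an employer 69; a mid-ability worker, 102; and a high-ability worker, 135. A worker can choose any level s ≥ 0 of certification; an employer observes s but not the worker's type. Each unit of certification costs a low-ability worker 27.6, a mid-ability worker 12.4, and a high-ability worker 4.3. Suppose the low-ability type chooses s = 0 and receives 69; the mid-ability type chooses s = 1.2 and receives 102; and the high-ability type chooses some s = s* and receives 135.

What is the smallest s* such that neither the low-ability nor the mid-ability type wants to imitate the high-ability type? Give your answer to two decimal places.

3.86

Low-ability type (on-path payoff 69) won't mimic when 69 ≥ 135 − 27.6·s*, i.e. s* ≥ 2.39.
Mid-ability type (on-path payoff 102 − 12.4×1.2 = 87.12) won't mimic when 87.12 ≥ 135 − 12.4·s*, i.e. s* ≥ 3.86.
Both must hold, so s* = max(2.39, 3.86) = 3.86. The mid-ability type's constraint binds.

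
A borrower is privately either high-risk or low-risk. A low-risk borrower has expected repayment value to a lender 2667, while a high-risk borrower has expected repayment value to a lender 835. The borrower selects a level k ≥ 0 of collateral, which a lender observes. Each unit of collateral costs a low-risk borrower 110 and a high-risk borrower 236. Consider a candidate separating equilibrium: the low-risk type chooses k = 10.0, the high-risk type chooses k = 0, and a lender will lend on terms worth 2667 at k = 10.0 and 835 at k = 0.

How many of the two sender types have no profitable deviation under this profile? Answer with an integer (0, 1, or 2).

High-risk type: stay at 0 → 835; mimic → 2667 − 236 × 10.0 = 307. IC holds (835 ≥ 307).
Low-risk type: signal → 2667 − 110 × 10.0 = 1567; deviate to 0 → 835. IC holds (1567 ≥ 835).
2 of 2 constraints hold, so this is a separating equilibrium.

2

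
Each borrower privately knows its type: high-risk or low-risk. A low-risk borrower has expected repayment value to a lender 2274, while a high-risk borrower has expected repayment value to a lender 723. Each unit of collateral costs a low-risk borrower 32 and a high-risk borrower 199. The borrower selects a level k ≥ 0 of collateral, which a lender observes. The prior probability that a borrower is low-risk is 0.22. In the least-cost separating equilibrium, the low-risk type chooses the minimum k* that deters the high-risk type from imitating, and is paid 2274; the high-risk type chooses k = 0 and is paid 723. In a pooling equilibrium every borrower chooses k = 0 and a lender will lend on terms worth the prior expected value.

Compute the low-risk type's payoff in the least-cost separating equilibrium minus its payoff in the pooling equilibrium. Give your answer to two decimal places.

960.37

Least-cost separating signal: k* solves 723 = 2274 − 199·k*, so k* = (2274 − 723)/199 ≈ 7.7940.
Low-risk type's separating payoff: 2274 − 32 × k* = 2274 − 32 × (2274 − 723)/199 = 2274 − 49632/199 ≈ 2024.5930.
Pooling payoff: 0.22 × 2274 + 0.78 × 723 = 1064.22.
Difference: 2024.5930 − 1064.22 = 960.373, i.e. 960.37 to two decimal places.
The low-risk type prefers to separate.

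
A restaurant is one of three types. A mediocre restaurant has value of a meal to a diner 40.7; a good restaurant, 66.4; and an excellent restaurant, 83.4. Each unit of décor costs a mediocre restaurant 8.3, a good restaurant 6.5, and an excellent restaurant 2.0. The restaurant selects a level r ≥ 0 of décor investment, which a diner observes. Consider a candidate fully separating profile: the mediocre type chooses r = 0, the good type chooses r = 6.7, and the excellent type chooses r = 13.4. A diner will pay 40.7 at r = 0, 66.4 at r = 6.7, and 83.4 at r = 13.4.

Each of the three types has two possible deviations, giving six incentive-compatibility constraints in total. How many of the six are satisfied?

5

Good (own payoff 66.4 − 6.5×6.7 = 22.85): to r=0 gives 40.7 → profitable ✗; to r=13.4 gives 83.4 − 6.5×13.4 = -3.7 → no gain ✓.
Mediocre (own payoff 40.7): to r=6.7 gives 66.4 − 8.3×6.7 = 10.79 → no gain ✓; to r=13.4 gives 83.4 − 8.3×13.4 = -27.82 → no gain ✓.
Excellent (own payoff 83.4 − 2.0×13.4 = 56.6): to r=0 gives 40.7 → no gain ✓; to r=6.7 gives 66.4 − 2.0×6.7 = 53 → no gain ✓.
5 of the 6 constraints hold; not an equilibrium.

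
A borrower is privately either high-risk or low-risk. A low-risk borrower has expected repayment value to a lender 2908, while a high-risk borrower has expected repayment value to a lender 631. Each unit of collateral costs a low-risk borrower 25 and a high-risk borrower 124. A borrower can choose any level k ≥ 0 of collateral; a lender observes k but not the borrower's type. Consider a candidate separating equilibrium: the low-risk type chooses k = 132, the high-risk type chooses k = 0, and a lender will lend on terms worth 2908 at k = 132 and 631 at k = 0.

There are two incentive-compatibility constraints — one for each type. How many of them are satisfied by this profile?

High-risk type: stay at 0 → 631; mimic → 2908 − 124 × 132 = -13460. IC holds (631 ≥ -13460).
Low-risk type: signal → 2908 − 25 × 132 = -392; deviate to 0 → 631. IC fails (-392 < 631).
1 of 2 constraints hold, so this profile is not an equilibrium.

1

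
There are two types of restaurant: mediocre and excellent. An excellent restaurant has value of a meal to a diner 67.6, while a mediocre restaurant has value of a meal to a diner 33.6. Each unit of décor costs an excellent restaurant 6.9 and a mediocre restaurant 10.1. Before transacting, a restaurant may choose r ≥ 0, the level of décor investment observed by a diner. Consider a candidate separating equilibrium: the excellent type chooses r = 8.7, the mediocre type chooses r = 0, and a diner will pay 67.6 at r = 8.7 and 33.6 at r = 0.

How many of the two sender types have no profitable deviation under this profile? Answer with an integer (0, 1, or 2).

Mediocre type: stay at 0 → 33.6; mimic → 67.6 − 10.1 × 8.7 = -20.27. IC holds (33.6 ≥ -20.27).
Excellent type: signal → 67.6 − 6.9 × 8.7 = 7.57; deviate to 0 → 33.6. IC fails (7.57 < 33.6).
1 of 2 constraints hold, so this profile is not an equilibrium.

1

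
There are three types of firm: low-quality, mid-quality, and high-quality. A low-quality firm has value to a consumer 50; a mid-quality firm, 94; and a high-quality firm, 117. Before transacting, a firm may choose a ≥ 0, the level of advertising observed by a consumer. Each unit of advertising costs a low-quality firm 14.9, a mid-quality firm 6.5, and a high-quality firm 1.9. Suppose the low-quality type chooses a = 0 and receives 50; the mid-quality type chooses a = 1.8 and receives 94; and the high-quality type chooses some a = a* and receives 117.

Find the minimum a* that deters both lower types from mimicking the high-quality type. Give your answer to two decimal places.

5.34

Mid-quality type (on-path payoff 94 − 6.5×1.8 = 82.3) won't mimic when 82.3 ≥ 117 − 6.5·a*, i.e. a* ≥ 5.34.
Low-quality type (on-path payoff 50) won't mimic when 50 ≥ 117 − 14.9·a*, i.e. a* ≥ 4.50.
Both must hold, so a* = max(4.50, 5.34) = 5.34. The mid-quality type's constraint binds.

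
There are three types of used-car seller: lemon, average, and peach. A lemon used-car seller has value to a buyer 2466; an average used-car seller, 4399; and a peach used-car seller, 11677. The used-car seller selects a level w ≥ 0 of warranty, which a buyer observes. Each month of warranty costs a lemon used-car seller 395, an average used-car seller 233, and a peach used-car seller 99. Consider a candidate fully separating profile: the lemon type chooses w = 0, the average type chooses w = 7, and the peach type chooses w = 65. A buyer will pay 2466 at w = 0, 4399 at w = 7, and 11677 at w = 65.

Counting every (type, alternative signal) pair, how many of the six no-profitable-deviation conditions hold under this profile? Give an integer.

Average (own payoff 4399 − 233×7 = 2768): to w=0 gives 2466 → no gain ✓; to w=65 gives 11677 − 233×65 = -3468 → no gain ✓.
Lemon (own payoff 2466): to w=7 gives 4399 − 395×7 = 1634 → no gain ✓; to w=65 gives 11677 − 395×65 = -13998 → no gain ✓.
Peach (own payoff 11677 − 99×65 = 5242): to w=0 gives 2466 → no gain ✓; to w=7 gives 4399 − 99×7 = 3706 → no gain ✓.
6 of the 6 constraints hold; this profile is a separating equilibrium.

6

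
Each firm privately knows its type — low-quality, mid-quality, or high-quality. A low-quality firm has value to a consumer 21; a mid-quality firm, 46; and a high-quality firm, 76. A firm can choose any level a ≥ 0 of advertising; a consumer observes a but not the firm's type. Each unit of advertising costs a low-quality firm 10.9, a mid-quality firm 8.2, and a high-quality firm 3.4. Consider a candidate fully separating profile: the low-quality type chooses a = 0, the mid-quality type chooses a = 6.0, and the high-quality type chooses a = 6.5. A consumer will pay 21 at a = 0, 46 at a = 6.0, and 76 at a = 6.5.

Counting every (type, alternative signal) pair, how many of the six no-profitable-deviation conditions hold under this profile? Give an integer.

4

High-quality (own payoff 76 − 3.4×6.5 = 53.9): to a=0 gives 21 → no gain ✓; to a=6.0 gives 46 − 3.4×6.0 = 25.6 → no gain ✓.
Low-quality (own payoff 21): to a=6.0 gives 46 − 10.9×6.0 = -19.4 → no gain ✓; to a=6.5 gives 76 − 10.9×6.5 = 5.15 → no gain ✓.
Mid-quality (own payoff 46 − 8.2×6.0 = -3.2): to a=0 gives 21 → profitable ✗; to a=6.5 gives 76 − 8.2×6.5 = 22.7 → profitable ✗.
4 of the 6 constraints hold; not an equilibrium.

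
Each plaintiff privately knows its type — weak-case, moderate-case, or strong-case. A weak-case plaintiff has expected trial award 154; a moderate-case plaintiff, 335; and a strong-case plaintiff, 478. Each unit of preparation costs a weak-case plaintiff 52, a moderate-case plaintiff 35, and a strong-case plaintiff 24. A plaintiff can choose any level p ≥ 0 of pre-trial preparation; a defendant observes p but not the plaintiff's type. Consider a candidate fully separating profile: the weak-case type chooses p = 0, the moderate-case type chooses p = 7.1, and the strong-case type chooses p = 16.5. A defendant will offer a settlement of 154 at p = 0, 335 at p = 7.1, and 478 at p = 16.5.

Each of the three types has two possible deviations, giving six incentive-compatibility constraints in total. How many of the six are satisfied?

Strong-case (own payoff 478 − 24×16.5 = 82): to p=0 gives 154 → profitable ✗; to p=7.1 gives 335 − 24×7.1 = 164.6 → profitable ✗.
Moderate-case (own payoff 335 − 35×7.1 = 86.5): to p=0 gives 154 → profitable ✗; to p=16.5 gives 478 − 35×16.5 = -99.5 → no gain ✓.
Weak-case (own payoff 154): to p=7.1 gives 335 − 52×7.1 = -34.2 → no gain ✓; to p=16.5 gives 478 − 52×16.5 = -380 → no gain ✓.
3 of the 6 constraints hold; not an equilibrium.

3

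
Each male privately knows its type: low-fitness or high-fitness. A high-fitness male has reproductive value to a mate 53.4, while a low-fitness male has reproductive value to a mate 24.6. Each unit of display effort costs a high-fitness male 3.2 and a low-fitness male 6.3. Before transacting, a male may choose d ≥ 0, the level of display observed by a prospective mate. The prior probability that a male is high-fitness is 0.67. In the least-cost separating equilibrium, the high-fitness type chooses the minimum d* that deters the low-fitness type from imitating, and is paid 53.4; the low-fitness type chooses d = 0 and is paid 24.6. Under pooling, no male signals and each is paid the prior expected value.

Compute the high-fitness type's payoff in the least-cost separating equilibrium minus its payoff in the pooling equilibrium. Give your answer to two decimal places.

Least-cost separating signal: d* solves 24.6 = 53.4 − 6.3·d*, so d* = (53.4 − 24.6)/6.3 ≈ 4.5714.
High-fitness type's separating payoff: 53.4 − 3.2 × d* = 53.4 − 3.2 × (53.4 − 24.6)/6.3 = 53.4 − 92.16/6.3 ≈ 38.7714.
Pooling payoff: 0.67 × 53.4 + 0.33 × 24.6 = 43.896.
Difference: 38.7714 − 43.896 = -5.1246, i.e. -5.12 to two decimal places.
The high-fitness type would prefer the pooling outcome.

-5.12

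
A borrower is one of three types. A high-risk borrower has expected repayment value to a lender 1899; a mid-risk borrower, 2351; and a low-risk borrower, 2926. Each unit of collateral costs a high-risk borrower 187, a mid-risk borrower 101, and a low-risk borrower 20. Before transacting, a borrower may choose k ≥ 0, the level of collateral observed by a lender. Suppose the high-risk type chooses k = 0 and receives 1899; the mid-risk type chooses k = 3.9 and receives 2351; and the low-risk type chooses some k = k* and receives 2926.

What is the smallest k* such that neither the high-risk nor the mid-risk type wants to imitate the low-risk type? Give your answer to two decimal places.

High-risk type (on-path payoff 1899) won't mimic when 1899 ≥ 2926 − 187·k*, i.e. k* ≥ 5.49.
Mid-risk type (on-path payoff 2351 − 101×3.9 = 1957.1) won't mimic when 1957.1 ≥ 2926 − 101·k*, i.e. k* ≥ 9.59.
Both must hold, so k* = max(5.49, 9.59) = 9.59. The mid-risk type's constraint binds.

9.59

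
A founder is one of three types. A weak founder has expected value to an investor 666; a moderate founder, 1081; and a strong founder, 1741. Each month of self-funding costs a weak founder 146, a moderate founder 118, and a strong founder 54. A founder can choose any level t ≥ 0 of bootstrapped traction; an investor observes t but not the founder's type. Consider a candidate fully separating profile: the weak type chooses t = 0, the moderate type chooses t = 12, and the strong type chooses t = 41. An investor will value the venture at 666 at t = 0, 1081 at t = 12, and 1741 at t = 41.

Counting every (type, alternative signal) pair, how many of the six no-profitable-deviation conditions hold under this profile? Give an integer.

Weak (own payoff 666): to t=12 gives 1081 − 146×12 = -671 → no gain ✓; to t=41 gives 1741 − 146×41 = -4245 → no gain ✓.
Moderate (own payoff 1081 − 118×12 = -335): to t=0 gives 666 → profitable ✗; to t=41 gives 1741 − 118×41 = -3097 → no gain ✓.
Strong (own payoff 1741 − 54×41 = -473): to t=0 gives 666 → profitable ✗; to t=12 gives 1081 − 54×12 = 433 → profitable ✗.
3 of the 6 constraints hold; not an equilibrium.

3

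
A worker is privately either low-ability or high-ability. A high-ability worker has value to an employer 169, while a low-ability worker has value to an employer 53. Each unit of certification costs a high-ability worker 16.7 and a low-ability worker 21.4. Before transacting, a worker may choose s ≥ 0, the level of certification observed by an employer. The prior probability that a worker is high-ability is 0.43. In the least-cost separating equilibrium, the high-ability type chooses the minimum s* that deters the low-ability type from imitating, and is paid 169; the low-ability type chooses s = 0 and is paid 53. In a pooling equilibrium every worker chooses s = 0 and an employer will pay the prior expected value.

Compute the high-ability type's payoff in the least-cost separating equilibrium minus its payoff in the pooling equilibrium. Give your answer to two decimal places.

Least-cost separating signal: s* solves 53 = 169 − 21.4·s*, so s* = (169 − 53)/21.4 ≈ 5.4206.
High-ability type's separating payoff: 169 − 16.7 × s* = 169 − 16.7 × (169 − 53)/21.4 = 169 − 1937.2/21.4 ≈ 78.4766.
Pooling payoff: 0.43 × 169 + 0.57 × 53 = 102.88.
Difference: 78.4766 − 102.88 = -24.4034, i.e. -24.40 to two decimal places.
The high-ability type would prefer the pooling outcome.

-24.40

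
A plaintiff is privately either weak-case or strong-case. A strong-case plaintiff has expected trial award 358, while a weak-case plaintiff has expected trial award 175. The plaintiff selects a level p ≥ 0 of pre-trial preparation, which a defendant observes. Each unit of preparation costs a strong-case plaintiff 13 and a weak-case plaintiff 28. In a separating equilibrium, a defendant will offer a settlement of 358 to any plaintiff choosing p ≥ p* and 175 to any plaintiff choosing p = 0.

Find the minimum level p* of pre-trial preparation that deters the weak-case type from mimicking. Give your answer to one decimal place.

6.5

A weak-case plaintiff choosing p = 0 receives 175.
Imitating at p* instead would pay 358 at cost 28·p*, netting 358 − 28·p*.
Indifference: 175 = 358 − 28·p*, so p* = (358 − 175) / 28 ≈ 6.5.
This is the weak-case type's binding incentive-compatibility constraint; any p ≥ 6.5 sustains separation on that side.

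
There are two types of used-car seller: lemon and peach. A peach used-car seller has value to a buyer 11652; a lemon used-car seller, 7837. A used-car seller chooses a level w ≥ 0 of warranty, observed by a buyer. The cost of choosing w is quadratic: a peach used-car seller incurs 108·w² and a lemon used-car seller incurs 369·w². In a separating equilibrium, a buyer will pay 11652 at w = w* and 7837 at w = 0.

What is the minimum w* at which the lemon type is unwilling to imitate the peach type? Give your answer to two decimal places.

3.22

The lemon type at w = 0 receives 7837; imitating at w* yields 11652 − 369·w*².
Indifference: 7837 = 11652 − 369·w*², so w*² = (11652 − 7837) / 369 ≈ 10.3388.
w* = √10.3388 ≈ 3.22.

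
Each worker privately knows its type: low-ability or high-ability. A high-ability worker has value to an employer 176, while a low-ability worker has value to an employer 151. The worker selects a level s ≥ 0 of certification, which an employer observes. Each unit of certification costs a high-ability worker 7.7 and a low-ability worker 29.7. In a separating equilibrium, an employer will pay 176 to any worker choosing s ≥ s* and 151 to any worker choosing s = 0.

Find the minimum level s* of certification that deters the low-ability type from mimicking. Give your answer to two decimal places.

A low-ability worker choosing s = 0 receives 151.
Imitating at s* instead would pay 176 at cost 29.7·s*, netting 176 − 29.7·s*.
Indifference: 151 = 176 − 29.7·s*, so s* = (176 − 151) / 29.7 ≈ 0.84.
This is the low-ability type's binding incentive-compatibility constraint; any s ≥ 0.84 sustains separation on that side.

0.84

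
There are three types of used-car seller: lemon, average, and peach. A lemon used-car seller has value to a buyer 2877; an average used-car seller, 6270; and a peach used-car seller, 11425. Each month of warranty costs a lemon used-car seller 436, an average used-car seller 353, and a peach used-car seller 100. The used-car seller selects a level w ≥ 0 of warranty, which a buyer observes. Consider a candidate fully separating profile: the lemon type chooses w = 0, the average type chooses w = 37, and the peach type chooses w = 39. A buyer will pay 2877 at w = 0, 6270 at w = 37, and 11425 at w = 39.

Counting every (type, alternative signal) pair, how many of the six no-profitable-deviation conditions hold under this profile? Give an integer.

4

Lemon (own payoff 2877): to w=37 gives 6270 − 436×37 = -9862 → no gain ✓; to w=39 gives 11425 − 436×39 = -5579 → no gain ✓.
Average (own payoff 6270 − 353×37 = -6791): to w=0 gives 2877 → profitable ✗; to w=39 gives 11425 − 353×39 = -2342 → profitable ✗.
Peach (own payoff 11425 − 100×39 = 7525): to w=0 gives 2877 → no gain ✓; to w=37 gives 6270 − 100×37 = 2570 → no gain ✓.
4 of the 6 constraints hold; not an equilibrium.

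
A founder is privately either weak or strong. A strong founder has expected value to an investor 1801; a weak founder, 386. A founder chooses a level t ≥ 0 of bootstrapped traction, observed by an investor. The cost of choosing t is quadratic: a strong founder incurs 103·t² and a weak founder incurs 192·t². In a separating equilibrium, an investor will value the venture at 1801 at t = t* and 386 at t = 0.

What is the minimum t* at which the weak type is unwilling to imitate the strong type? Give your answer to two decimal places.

2.71

The weak type at t = 0 receives 386; imitating at t* yields 1801 − 192·t*².
Indifference: 386 = 1801 − 192·t*², so t*² = (1801 − 386) / 192 ≈ 7.3698.
t* = √7.3698 ≈ 2.71.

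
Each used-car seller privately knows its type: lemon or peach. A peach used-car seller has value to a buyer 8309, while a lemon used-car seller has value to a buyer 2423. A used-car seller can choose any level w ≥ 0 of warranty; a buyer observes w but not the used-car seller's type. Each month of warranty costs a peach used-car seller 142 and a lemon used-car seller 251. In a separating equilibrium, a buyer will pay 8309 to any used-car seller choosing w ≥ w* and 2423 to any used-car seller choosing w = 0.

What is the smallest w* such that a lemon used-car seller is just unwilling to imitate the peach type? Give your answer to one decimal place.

23.5

A lemon used-car seller choosing w = 0 receives 2423.
Imitating at w* instead would pay 8309 at cost 251·w*, netting 8309 − 251·w*.
Indifference: 2423 = 8309 − 251·w*, so w* = (8309 − 2423) / 251 ≈ 23.5.
This is the lemon type's binding incentive-compatibility constraint; any w ≥ 23.5 sustains separation on that side.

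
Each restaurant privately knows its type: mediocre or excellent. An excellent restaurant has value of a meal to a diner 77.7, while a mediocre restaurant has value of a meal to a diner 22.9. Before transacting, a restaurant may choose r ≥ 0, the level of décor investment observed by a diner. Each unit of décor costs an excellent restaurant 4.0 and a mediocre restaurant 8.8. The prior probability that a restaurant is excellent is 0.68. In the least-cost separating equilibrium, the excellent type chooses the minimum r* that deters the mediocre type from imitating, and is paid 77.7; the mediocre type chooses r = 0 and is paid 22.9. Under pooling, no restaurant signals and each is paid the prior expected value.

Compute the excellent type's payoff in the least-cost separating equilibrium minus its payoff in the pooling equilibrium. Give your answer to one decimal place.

Least-cost separating signal: r* solves 22.9 = 77.7 − 8.8·r*, so r* = (77.7 − 22.9)/8.8 ≈ 6.2273.
Excellent type's separating payoff: 77.7 − 4.0 × r* = 77.7 − 4.0 × (77.7 − 22.9)/8.8 = 77.7 − 219.2/8.8 ≈ 52.791.
Pooling payoff: 0.68 × 77.7 + 0.32 × 22.9 = 60.164.
Difference: 52.791 − 60.164 = -7.373, i.e. -7.4 to one decimal place.
The excellent type would prefer the pooling outcome.

-7.4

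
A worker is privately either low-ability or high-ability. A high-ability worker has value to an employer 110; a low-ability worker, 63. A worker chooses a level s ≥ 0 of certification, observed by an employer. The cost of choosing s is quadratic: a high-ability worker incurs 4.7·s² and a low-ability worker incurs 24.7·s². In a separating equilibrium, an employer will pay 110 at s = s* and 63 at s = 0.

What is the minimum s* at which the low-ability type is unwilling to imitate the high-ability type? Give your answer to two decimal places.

1.38

The low-ability type at s = 0 receives 63; imitating at s* yields 110 − 24.7·s*².
Indifference: 63 = 110 − 24.7·s*², so s*² = (110 − 63) / 24.7 ≈ 1.9028.
s* = √1.9028 ≈ 1.38.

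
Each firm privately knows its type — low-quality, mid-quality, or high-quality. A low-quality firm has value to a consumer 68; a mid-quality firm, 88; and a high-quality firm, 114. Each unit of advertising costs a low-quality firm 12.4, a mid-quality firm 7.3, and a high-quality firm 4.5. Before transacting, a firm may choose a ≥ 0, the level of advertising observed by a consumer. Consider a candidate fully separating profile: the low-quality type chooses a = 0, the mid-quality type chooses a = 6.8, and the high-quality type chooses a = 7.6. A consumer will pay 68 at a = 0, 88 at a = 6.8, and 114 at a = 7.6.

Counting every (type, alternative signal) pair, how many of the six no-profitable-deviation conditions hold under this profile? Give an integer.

High-quality (own payoff 114 − 4.5×7.6 = 79.8): to a=0 gives 68 → no gain ✓; to a=6.8 gives 88 − 4.5×6.8 = 57.4 → no gain ✓.
Low-quality (own payoff 68): to a=6.8 gives 88 − 12.4×6.8 = 3.68 → no gain ✓; to a=7.6 gives 114 − 12.4×7.6 = 19.76 → no gain ✓.
Mid-quality (own payoff 88 − 7.3×6.8 = 38.36): to a=0 gives 68 → profitable ✗; to a=7.6 gives 114 − 7.3×7.6 = 58.52 → profitable ✗.
4 of the 6 constraints hold; not an equilibrium.

4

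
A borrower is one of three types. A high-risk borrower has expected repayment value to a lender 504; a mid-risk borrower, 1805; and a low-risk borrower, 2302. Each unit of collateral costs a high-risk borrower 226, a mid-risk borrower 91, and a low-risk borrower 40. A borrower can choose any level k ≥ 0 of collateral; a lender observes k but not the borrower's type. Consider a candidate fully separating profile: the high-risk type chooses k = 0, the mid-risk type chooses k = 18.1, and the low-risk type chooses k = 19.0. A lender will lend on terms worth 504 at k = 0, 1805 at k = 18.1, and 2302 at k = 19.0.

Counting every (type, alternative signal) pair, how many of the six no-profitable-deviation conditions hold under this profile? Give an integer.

4

Low-risk (own payoff 2302 − 40×19.0 = 1542): to k=0 gives 504 → no gain ✓; to k=18.1 gives 1805 − 40×18.1 = 1081 → no gain ✓.
High-risk (own payoff 504): to k=18.1 gives 1805 − 226×18.1 = -2285.6 → no gain ✓; to k=19.0 gives 2302 − 226×19.0 = -1992 → no gain ✓.
Mid-risk (own payoff 1805 − 91×18.1 = 157.9): to k=0 gives 504 → profitable ✗; to k=19.0 gives 2302 − 91×19.0 = 573 → profitable ✗.
4 of the 6 constraints hold; not an equilibrium.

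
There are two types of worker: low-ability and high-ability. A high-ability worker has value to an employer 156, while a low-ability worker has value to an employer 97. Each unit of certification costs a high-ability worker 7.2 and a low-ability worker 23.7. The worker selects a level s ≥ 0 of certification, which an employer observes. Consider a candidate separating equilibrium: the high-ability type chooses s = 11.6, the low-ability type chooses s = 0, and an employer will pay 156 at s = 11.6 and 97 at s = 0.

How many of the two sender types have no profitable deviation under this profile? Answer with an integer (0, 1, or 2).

High-ability type: signal → 156 − 7.2 × 11.6 = 72.48; deviate to 0 → 97. IC fails (72.48 < 97).
Low-ability type: stay at 0 → 97; mimic → 156 − 23.7 × 11.6 = -118.92. IC holds (97 ≥ -118.92).
1 of 2 constraints hold, so this profile is not an equilibrium.

1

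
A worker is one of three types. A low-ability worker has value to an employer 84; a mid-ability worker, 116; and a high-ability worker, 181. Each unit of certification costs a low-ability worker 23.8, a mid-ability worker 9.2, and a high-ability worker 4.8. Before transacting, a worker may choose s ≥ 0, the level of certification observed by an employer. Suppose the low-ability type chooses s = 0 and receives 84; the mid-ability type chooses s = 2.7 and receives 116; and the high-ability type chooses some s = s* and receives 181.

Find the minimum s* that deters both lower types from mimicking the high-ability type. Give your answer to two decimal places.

Low-ability type (on-path payoff 84) won't mimic when 84 ≥ 181 − 23.8·s*, i.e. s* ≥ 4.08.
Mid-ability type (on-path payoff 116 − 9.2×2.7 = 91.16) won't mimic when 91.16 ≥ 181 − 9.2·s*, i.e. s* ≥ 9.77.
Both must hold, so s* = max(4.08, 9.77) = 9.77. The mid-ability type's constraint binds.

9.77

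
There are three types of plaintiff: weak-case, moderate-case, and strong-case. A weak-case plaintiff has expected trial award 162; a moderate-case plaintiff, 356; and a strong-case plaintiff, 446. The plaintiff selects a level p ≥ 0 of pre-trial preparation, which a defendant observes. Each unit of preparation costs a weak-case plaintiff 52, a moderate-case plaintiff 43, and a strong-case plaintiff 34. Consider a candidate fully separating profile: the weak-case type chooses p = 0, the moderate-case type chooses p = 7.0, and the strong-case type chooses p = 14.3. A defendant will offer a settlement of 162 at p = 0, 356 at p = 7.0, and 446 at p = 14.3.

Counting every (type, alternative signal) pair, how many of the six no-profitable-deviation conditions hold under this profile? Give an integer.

Strong-case (own payoff 446 − 34×14.3 = -40.2): to p=0 gives 162 → profitable ✗; to p=7.0 gives 356 − 34×7.0 = 118 → profitable ✗.
Moderate-case (own payoff 356 − 43×7.0 = 55): to p=0 gives 162 → profitable ✗; to p=14.3 gives 446 − 43×14.3 = -168.9 → no gain ✓.
Weak-case (own payoff 162): to p=7.0 gives 356 − 52×7.0 = -8 → no gain ✓; to p=14.3 gives 446 − 52×14.3 = -297.6 → no gain ✓.
3 of the 6 constraints hold; not an equilibrium.

3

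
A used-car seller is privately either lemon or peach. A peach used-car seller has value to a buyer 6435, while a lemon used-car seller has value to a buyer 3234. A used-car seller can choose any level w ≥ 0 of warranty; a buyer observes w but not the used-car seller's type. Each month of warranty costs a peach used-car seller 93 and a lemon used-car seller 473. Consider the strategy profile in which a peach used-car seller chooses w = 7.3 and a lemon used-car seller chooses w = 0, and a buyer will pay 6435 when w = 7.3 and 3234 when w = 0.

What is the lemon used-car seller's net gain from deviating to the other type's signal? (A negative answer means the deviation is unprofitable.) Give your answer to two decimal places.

Playing w = 0 the lemon used-car seller receives 3234.
Deviating to w = 7.3 brings payment 6435 at cost 473 × 7.3 = 3452.9, netting 2982.1.
Gain from deviating: 2982.1 − 3234 = -251.90.
The gain is negative, so the lemon type's incentive-compatibility constraint is satisfied.

-251.90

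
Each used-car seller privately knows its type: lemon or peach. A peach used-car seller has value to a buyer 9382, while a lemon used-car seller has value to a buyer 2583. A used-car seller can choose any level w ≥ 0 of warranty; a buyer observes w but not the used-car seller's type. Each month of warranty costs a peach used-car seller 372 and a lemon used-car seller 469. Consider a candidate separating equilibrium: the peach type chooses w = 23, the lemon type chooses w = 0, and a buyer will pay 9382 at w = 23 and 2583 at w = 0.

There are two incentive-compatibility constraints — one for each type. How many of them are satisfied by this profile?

1

Peach type: signal → 9382 − 372 × 23 = 826; deviate to 0 → 2583. IC fails (826 < 2583).
Lemon type: stay at 0 → 2583; mimic → 9382 − 469 × 23 = -1405. IC holds (2583 ≥ -1405).
1 of 2 constraints hold, so this profile is not an equilibrium.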